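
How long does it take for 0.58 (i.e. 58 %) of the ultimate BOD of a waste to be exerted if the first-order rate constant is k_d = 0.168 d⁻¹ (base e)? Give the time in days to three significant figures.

y/L₀ = 1 − e^(−k_d t) = 0.58 ⇒ e^(−k_d t) = 0.420
t = −ln(0.420) / 0.168 = 0.8675 / 0.168 = 5.164 d.

t ≈ 5.16 d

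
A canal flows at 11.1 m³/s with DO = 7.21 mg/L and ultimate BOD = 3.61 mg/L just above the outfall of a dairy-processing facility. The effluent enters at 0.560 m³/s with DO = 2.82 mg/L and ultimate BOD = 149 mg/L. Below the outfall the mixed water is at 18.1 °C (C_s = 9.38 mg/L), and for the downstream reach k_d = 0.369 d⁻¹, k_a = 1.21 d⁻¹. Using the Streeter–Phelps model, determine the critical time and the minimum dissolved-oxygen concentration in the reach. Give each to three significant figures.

t_c ≈ 0.558 d; minimum DO ≈ 6.75 mg/L

Mixed DO = (11.1×7.21 + 0.560×2.82)/(11.1+0.560) = 81.61/11.66 = 6.999 mg/L.
Mixed L₀ = (11.1×3.61 + 0.560×149)/(11.66) = 123.5/11.66 = 10.59 mg/L.
Initial deficit D₀ = C_s − DO₀ = 9.38 − 6.999 = 2.381 mg/L.
t_c = (1/0.8410) ln[(1.21/0.369)(1 − 2.381×0.8410/(0.369×10.59))] = 1.189 × ln(1.599) = 0.5584 d.
D_c = (0.369/1.21) × 10.59 × e^(−0.369×0.5584) = 0.3050 × 10.59 × 0.8138 = 2.629 mg/L.
Minimum DO = 9.38 − 2.629 = 6.751 mg/L.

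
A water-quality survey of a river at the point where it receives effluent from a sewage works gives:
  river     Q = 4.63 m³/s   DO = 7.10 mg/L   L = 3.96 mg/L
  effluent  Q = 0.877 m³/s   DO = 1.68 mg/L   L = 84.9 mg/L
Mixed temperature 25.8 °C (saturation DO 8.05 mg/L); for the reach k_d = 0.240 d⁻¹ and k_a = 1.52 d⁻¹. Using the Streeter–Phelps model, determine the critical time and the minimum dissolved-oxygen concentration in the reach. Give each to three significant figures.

Mixed DO = (4.63×7.10 + 0.877×1.68)/(4.63+0.877) = 34.35/5.507 = 6.237 mg/L.
Mixed L₀ = (4.63×3.96 + 0.877×84.9)/(5.507) = 92.79/5.507 = 16.85 mg/L.
Initial deficit D₀ = C_s − DO₀ = 8.05 − 6.237 = 1.813 mg/L.
t_c = (1/1.280) ln[(1.52/0.240)(1 − 1.813×1.280/(0.240×16.85))] = 0.7812 × ln(2.699) = 0.7756 d.
D_c = (0.240/1.52) × 16.85 × e^(−0.240×0.7756) = 0.1579 × 16.85 × 0.8302 = 2.209 mg/L.
Minimum DO = 8.05 − 2.209 = 5.841 mg/L.

t_c ≈ 0.776 d; minimum DO ≈ 5.84 mg/L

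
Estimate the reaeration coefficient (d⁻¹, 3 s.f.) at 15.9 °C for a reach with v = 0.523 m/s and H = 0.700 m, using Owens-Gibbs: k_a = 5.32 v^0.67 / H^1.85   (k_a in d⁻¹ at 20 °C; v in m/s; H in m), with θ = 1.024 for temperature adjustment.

k_a(20) = 5.32 × 0.523^0.67 / 0.700^1.85 = 5.32 × 0.6477 / 0.5169 = 6.666 d⁻¹.
k_a(15.9) = 6.666 × 1.024^(15.9−20) = 6.666 × 0.9073 = 6.048 d⁻¹.

k_a ≈ 6.05 d⁻¹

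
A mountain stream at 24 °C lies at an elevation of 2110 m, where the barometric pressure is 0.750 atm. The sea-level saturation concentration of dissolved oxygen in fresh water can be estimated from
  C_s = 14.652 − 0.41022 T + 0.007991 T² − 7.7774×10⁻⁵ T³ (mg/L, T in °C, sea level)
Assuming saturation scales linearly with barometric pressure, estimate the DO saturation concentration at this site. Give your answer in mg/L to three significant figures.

C_s ≈ 6.25 mg/L

At sea level: C_s = 14.652 − 0.41022×24 + 0.007991×24² − 7.7774×10⁻⁵×24³ = 8.334 mg/L.
Pressure correction: C_s' = 8.334 × 0.750 = 6.251 mg/L.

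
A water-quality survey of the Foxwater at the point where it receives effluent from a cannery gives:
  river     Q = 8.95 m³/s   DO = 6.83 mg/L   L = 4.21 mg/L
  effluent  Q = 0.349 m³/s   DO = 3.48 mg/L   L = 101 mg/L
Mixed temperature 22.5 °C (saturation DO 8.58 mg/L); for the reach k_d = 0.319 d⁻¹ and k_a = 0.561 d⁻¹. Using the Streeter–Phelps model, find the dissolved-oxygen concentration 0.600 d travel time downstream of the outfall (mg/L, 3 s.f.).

DO ≈ 6.09 mg/L

Mixed DO = (8.95×6.83 + 0.349×3.48)/(8.95+0.349) = 62.34/9.299 = 6.704 mg/L.
Mixed L₀ = (8.95×4.21 + 0.349×101)/(9.299) = 72.93/9.299 = 7.843 mg/L.
Initial deficit D₀ = C_s − DO₀ = 8.58 − 6.704 = 1.876 mg/L.
D(0.600) = [0.319×7.843/(0.561−0.319)](e^(−0.319×0.600) − e^(−0.561×0.600)) + 1.876 e^(−0.561×0.600)
= 10.34 × (0.8258 − 0.7142) + 1.876 × 0.7142 = 2.493 mg/L.
DO = 8.58 − 2.493 = 6.087 mg/L.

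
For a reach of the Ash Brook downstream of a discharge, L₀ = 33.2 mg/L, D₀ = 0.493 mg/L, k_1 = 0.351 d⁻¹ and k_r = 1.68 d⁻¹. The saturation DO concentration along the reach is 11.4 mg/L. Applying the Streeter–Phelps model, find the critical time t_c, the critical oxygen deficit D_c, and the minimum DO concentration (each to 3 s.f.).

t_c = [1/(k_r−k_1)] ln[(k_r/k_1)(1 − D₀(k_r−k_1)/(k_1 L₀))]
= [1/(1.68−0.351)] ln[(1.68/0.351)(1 − 0.493×1.329/(0.351×33.2))]
= (1/1.329) ln[4.786 × 0.9438] = 0.7524 × ln(4.517) = 0.7524 × 1.508 = 1.135 d.
D_c = (k_1/k_r) L₀ e^(−k_1 t_c) = (0.351/1.68) × 33.2 × e^(−0.351×1.135) = 0.2089 × 33.2 × 0.6715 = 4.658 mg/L.
Minimum DO = C_s − D_c = 11.4 − 4.658 = 6.742 mg/L.

t_c ≈ 1.13 d; D_c ≈ 4.66 mg/L; min DO ≈ 6.74 mg/L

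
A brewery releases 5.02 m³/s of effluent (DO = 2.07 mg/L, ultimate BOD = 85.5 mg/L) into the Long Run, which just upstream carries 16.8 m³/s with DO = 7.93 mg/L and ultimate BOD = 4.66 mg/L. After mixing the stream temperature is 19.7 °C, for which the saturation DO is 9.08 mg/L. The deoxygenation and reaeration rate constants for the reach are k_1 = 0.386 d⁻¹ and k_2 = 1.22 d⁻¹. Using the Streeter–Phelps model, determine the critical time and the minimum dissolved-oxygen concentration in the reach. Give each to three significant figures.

Mixed DO = (16.8×7.93 + 5.02×2.07)/(16.8+5.02) = 143.6/21.82 = 6.582 mg/L.
Mixed L₀ = (16.8×4.66 + 5.02×85.5)/(21.82) = 507.5/21.82 = 23.26 mg/L.
Initial deficit D₀ = C_s − DO₀ = 9.08 − 6.582 = 2.498 mg/L.
t_c = (1/0.8340) ln[(1.22/0.386)(1 − 2.498×0.8340/(0.386×23.26))] = 1.199 × ln(2.427) = 1.063 d.
D_c = (0.386/1.22) × 23.26 × e^(−0.386×1.063) = 0.3164 × 23.26 × 0.6634 = 4.882 mg/L.
Minimum DO = 9.08 − 4.882 = 4.198 mg/L.

t_c ≈ 1.06 d; minimum DO ≈ 4.20 mg/L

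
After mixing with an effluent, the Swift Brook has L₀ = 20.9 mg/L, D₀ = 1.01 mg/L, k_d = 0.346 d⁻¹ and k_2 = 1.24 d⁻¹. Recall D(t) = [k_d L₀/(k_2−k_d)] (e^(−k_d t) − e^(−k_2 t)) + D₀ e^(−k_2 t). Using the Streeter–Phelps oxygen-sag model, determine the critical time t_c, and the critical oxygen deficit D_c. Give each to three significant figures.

At the critical point dD/dt = 0, so k_d L₀ e^(−k_d t) = k_2 D. Substituting D(t) from the Streeter–Phelps equation and solving for t gives
t_c = ln[(k_2/k_d)(1 − D₀(k_2−k_d)/(k_d L₀))] / (k_2−k_d).
Here k_2−k_d = 0.8940 d⁻¹ and 1 − D₀(k_2−k_d)/(k_d L₀) = 1 − 1.01×0.8940/(0.346×20.9) = 0.8751, so
t_c = ln(3.584 × 0.8751) / 0.8940 = 1.143 / 0.8940 = 1.279 d.
L(t_c) = L₀ e^(−k_d t_c) = 20.9 × 0.6425 = 13.43 mg/L, and at the critical point k_2 D_c = k_d L, so D_c = (0.346/1.24) × 13.43 = 3.747 mg/L.

t_c ≈ 1.28 d; D_c ≈ 3.75 mg/L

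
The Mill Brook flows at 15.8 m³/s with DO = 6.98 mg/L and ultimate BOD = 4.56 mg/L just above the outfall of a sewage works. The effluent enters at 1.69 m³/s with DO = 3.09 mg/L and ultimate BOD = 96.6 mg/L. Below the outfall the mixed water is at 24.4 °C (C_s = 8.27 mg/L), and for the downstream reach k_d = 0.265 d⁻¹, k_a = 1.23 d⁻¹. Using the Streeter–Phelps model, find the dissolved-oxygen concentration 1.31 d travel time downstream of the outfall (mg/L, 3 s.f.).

Mixed DO = (15.8×6.98 + 1.69×3.09)/(15.8+1.69) = 115.5/17.49 = 6.604 mg/L.
Mixed L₀ = (15.8×4.56 + 1.69×96.6)/(17.49) = 235.3/17.49 = 13.45 mg/L.
Initial deficit D₀ = C_s − DO₀ = 8.27 − 6.604 = 1.666 mg/L.
D(1.31) = [0.265×13.45/(1.23−0.265)](e^(−0.265×1.31) − e^(−1.23×1.31)) + 1.666 e^(−1.23×1.31)
= 3.694 × (0.7067 − 0.1996) + 1.666 × 0.1996 = 2.206 mg/L.
DO = 8.27 − 2.206 = 6.064 mg/L.

DO ≈ 6.06 mg/L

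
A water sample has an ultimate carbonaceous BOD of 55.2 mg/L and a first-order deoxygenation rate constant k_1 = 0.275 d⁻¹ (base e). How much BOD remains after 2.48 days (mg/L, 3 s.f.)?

L ≈ 27.9 mg/L

L_t = L₀ e^(−k_1 t) = 55.2 × e^(−0.275×2.48) = 55.2 × 0.5056 = 27.91 mg/L.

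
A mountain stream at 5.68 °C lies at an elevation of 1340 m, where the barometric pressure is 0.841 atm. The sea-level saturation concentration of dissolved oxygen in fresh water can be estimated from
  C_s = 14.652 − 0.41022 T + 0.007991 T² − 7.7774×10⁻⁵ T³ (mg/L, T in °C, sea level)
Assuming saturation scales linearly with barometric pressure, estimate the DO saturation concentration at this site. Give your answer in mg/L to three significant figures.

At sea level: C_s = 14.652 − 0.41022×5.68 + 0.007991×5.68² − 7.7774×10⁻⁵×5.68³ = 12.57 mg/L.
Pressure correction: C_s' = 12.57 × 0.841 = 10.57 mg/L.

C_s ≈ 10.6 mg/L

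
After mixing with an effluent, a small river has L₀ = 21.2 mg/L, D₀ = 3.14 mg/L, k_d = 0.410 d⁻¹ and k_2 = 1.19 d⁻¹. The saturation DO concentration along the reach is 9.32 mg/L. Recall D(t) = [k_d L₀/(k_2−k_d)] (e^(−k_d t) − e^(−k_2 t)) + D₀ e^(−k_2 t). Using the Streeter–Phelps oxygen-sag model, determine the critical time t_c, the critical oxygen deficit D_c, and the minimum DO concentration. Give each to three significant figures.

t_c ≈ 0.942 d; D_c ≈ 4.96 mg/L; min DO ≈ 4.36 mg/L

t_c = [1/(k_2−k_d)] ln[(k_2/k_d)(1 − D₀(k_2−k_d)/(k_d L₀))]
= [1/(1.19−0.410)] ln[(1.19/0.410)(1 − 3.14×0.7800/(0.410×21.2))]
= (1/0.7800) ln[2.902 × 0.7182] = 1.282 × ln(2.085) = 1.282 × 0.7346 = 0.9418 d.
L(t_c) = L₀ e^(−k_d t_c) = 21.2 × 0.6797 = 14.41 mg/L, and at the critical point k_2 D_c = k_d L, so D_c = (0.410/1.19) × 14.41 = 4.965 mg/L.
Minimum DO = C_s − D_c = 9.32 − 4.965 = 4.355 mg/L.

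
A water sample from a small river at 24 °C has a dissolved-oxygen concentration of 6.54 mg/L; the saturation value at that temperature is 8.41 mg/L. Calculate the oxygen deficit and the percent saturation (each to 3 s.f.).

D ≈ 1.87 mg/L; 77.8 % saturation

D = C_s − C = 8.41 − 6.54 = 1.87 mg/L.
% saturation = 6.54/8.41 × 100 = 77.8 %.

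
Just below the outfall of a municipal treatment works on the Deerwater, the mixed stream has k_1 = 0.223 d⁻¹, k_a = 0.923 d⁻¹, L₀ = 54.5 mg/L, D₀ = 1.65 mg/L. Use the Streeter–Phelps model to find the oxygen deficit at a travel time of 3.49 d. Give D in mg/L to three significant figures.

k_1 L₀/(k_a−k_1) = 0.223×54.5/(0.923−0.223) = 12.15/0.7000 = 17.36 mg/L.
e^(−k_1 t) = e^(−0.223×3.490) = 0.4592; e^(−k_a t) = e^(−0.923×3.490) = 0.03990.
D = 17.36 × (0.4592 − 0.03990) + 1.65 × 0.03990 = 7.280 + 0.06584 = 7.346 mg/L.

D ≈ 7.35 mg/L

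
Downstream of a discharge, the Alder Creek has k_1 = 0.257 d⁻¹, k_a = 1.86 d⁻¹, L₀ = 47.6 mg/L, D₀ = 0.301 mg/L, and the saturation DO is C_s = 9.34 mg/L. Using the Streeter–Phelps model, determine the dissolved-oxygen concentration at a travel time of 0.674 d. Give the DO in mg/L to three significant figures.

DO ≈ 5.01 mg/L

k_1 L₀/(k_a−k_1) = 0.257×47.6/(1.86−0.257) = 12.23/1.603 = 7.631 mg/L.
e^(−k_1 t) = e^(−0.257×0.6740) = 0.8410; e^(−k_a t) = e^(−1.86×0.6740) = 0.2855.
D = 7.631 × (0.8410 − 0.2855) + 0.301 × 0.2855 = 4.239 + 0.08592 = 4.325 mg/L.
DO = C_s − D = 9.34 − 4.325 = 5.015 mg/L.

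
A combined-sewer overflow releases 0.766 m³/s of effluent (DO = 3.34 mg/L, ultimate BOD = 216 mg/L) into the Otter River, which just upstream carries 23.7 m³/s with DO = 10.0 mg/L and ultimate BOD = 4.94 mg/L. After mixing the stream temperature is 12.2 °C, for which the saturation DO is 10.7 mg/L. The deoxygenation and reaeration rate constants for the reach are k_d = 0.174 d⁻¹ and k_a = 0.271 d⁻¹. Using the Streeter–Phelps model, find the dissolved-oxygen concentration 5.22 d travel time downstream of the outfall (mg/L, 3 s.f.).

DO ≈ 7.16 mg/L

Mixed DO = (23.7×10.0 + 0.766×3.34)/(23.7+0.766) = 239.6/24.47 = 9.791 mg/L.
Mixed L₀ = (23.7×4.94 + 0.766×216)/(24.47) = 282.5/24.47 = 11.55 mg/L.
Initial deficit D₀ = C_s − DO₀ = 10.7 − 9.791 = 0.9085 mg/L.
D(5.22) = [0.174×11.55/(0.271−0.174)](e^(−0.174×5.22) − e^(−0.271×5.22)) + 0.9085 e^(−0.271×5.22)
= 20.72 × (0.4032 − 0.2430) + 0.9085 × 0.2430 = 3.539 mg/L.
DO = 10.7 − 3.539 = 7.161 mg/L.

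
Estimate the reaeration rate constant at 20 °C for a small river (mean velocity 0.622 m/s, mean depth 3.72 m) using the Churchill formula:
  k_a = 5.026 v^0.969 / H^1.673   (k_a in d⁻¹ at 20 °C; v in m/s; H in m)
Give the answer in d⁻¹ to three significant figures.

k_a ≈ 0.352 d⁻¹

k_a = 5.026 × 0.622^0.969 / 3.72^1.673 = 5.026 × 0.6312 / 9.006 = 0.3523 d⁻¹.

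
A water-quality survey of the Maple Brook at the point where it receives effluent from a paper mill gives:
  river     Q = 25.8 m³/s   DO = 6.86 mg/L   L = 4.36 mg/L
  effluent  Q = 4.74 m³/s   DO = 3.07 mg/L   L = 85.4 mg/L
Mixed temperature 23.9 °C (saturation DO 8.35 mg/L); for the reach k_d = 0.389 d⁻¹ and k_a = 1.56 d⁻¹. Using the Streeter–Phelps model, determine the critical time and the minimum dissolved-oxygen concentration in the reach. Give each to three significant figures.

Mixed DO = (25.8×6.86 + 4.74×3.07)/(25.8+4.74) = 191.5/30.54 = 6.272 mg/L.
Mixed L₀ = (25.8×4.36 + 4.74×85.4)/(30.54) = 517.3/30.54 = 16.94 mg/L.
Initial deficit D₀ = C_s − DO₀ = 8.35 − 6.272 = 2.078 mg/L.
t_c = (1/1.171) ln[(1.56/0.389)(1 − 2.078×1.171/(0.389×16.94))] = 0.8540 × ln(2.529) = 0.7924 d.
D_c = (0.389/1.56) × 16.94 × e^(−0.389×0.7924) = 0.2494 × 16.94 × 0.7347 = 3.103 mg/L.
Minimum DO = 8.35 − 3.103 = 5.247 mg/L.

t_c ≈ 0.792 d; minimum DO ≈ 5.25 mg/L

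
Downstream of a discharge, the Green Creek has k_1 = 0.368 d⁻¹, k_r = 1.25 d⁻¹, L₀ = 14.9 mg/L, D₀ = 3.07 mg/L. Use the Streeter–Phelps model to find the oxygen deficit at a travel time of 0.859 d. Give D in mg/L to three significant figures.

k_1 L₀/(k_r−k_1) = 0.368×14.9/(1.25−0.368) = 5.483/0.8820 = 6.217 mg/L.
e^(−k_1 t) = e^(−0.368×0.8590) = 0.7290; e^(−k_r t) = e^(−1.25×0.8590) = 0.3417.
D = 6.217 × (0.7290 − 0.3417) + 3.07 × 0.3417 = 2.407 + 1.049 = 3.457 mg/L.

D ≈ 3.46 mg/L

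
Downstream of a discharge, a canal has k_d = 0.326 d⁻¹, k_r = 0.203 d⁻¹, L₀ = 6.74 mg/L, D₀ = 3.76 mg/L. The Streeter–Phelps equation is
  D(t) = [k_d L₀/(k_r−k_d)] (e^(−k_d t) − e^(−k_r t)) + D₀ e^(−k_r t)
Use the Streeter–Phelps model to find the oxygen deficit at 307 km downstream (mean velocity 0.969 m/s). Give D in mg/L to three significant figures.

Travel time t = x/v = 307 km / (0.969 m/s) = 307000 m / 0.969 m/s = 316800 s = 3.667 d.
k_d L₀/(k_r−k_d) = 0.326×6.74/(0.203−0.326) = 2.197/-0.1230 = -17.86 mg/L.
e^(−k_d t) = e^(−0.326×3.667) = 0.3026; e^(−k_r t) = e^(−0.203×3.667) = 0.4750.
D = -17.86 × (0.3026 − 0.4750) + 3.76 × 0.4750 = 3.081 + 1.786 = 4.867 mg/L.

D ≈ 4.87 mg/L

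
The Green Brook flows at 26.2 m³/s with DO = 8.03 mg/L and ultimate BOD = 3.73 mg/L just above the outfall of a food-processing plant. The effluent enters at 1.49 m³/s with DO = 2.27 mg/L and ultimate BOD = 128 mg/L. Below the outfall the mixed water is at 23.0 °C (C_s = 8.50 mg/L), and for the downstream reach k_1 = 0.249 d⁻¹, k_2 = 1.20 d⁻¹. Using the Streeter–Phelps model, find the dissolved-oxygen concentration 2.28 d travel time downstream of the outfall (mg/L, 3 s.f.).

DO ≈ 7.08 mg/L

Mixed DO = (26.2×8.03 + 1.49×2.27)/(26.2+1.49) = 213.8/27.69 = 7.720 mg/L.
Mixed L₀ = (26.2×3.73 + 1.49×128)/(27.69) = 288.4/27.69 = 10.42 mg/L.
Initial deficit D₀ = C_s − DO₀ = 8.50 − 7.720 = 0.7799 mg/L.
D(2.28) = [0.249×10.42/(1.20−0.249)](e^(−0.249×2.28) − e^(−1.20×2.28)) + 0.7799 e^(−1.20×2.28)
= 2.727 × (0.5668 − 0.06483) + 0.7799 × 0.06483 = 1.420 mg/L.
DO = 8.50 − 1.420 = 7.080 mg/L.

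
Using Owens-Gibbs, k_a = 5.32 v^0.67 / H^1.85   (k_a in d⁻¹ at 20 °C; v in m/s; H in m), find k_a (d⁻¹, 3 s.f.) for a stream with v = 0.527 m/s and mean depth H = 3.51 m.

k_a ≈ 0.339 d⁻¹

k_a = 5.32 × 0.527^0.67 / 3.51^1.85 = 5.32 × 0.6510 / 10.21 = 0.3394 d⁻¹.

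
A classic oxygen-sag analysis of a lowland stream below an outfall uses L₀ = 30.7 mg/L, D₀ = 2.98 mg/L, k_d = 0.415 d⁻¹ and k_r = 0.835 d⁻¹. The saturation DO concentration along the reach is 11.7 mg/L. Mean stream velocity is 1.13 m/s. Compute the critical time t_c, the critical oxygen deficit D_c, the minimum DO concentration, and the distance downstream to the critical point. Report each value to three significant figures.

t_c = [1/(k_r−k_d)] ln[(k_r/k_d)(1 − D₀(k_r−k_d)/(k_d L₀))]
= [1/(0.835−0.415)] ln[(0.835/0.415)(1 − 2.98×0.4200/(0.415×30.7))]
= (1/0.4200) ln[2.012 × 0.9018] = 2.381 × ln(1.814) = 2.381 × 0.5957 = 1.418 d.
L(t_c) = L₀ e^(−k_d t_c) = 30.7 × 0.5551 = 17.04 mg/L, and at the critical point k_r D_c = k_d L, so D_c = (0.415/0.835) × 17.04 = 8.469 mg/L.
Minimum DO = C_s − D_c = 11.7 − 8.469 = 3.231 mg/L.
x_c = v t_c = 1.13 m/s × 1.418 d × 86400 s/d = 138500 m ≈ 138 km.

t_c ≈ 1.42 d; D_c ≈ 8.47 mg/L; min DO ≈ 3.23 mg/L; x_c ≈ 138 km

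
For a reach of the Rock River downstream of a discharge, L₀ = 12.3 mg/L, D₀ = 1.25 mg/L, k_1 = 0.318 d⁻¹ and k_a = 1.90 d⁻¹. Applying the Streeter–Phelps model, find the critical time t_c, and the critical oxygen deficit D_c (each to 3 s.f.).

t_c ≈ 0.685 d; D_c ≈ 1.66 mg/L

At the critical point dD/dt = 0, so k_1 L₀ e^(−k_1 t) = k_a D. Substituting D(t) from the Streeter–Phelps equation and solving for t gives
t_c = ln[(k_a/k_1)(1 − D₀(k_a−k_1)/(k_1 L₀))] / (k_a−k_1).
Here k_a−k_1 = 1.582 d⁻¹ and 1 − D₀(k_a−k_1)/(k_1 L₀) = 1 − 1.25×1.582/(0.318×12.3) = 0.4944, so
t_c = ln(5.975 × 0.4944) / 1.582 = 1.083 / 1.582 = 0.6847 d.
D_c = (k_1/k_a) L₀ e^(−k_1 t_c) = (0.318/1.90) × 12.3 × e^(−0.318×0.6847) = 0.1674 × 12.3 × 0.8043 = 1.656 mg/L.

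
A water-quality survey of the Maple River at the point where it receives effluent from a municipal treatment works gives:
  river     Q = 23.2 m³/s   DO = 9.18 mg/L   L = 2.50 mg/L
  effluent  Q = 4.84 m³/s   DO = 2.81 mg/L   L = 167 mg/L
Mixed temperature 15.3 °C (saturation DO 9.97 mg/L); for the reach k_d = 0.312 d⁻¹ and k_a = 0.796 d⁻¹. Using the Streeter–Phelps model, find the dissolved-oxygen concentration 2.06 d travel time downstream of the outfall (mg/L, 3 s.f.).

Mixed DO = (23.2×9.18 + 4.84×2.81)/(23.2+4.84) = 226.6/28.04 = 8.080 mg/L.
Mixed L₀ = (23.2×2.50 + 4.84×167)/(28.04) = 866.3/28.04 = 30.89 mg/L.
Initial deficit D₀ = C_s − DO₀ = 9.97 − 8.080 = 1.890 mg/L.
D(2.06) = [0.312×30.89/(0.796−0.312)](e^(−0.312×2.06) − e^(−0.796×2.06)) + 1.890 e^(−0.796×2.06)
= 19.92 × (0.5259 − 0.1940) + 1.890 × 0.1940 = 6.975 mg/L.
DO = 9.97 − 6.975 = 2.995 mg/L.

DO ≈ 2.99 mg/L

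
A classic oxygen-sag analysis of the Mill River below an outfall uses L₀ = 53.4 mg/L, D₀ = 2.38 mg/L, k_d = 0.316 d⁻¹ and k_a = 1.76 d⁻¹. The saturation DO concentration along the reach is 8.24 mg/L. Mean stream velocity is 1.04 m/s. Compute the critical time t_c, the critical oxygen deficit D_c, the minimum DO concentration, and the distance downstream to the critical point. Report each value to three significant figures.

t_c ≈ 1.03 d; D_c ≈ 6.92 mg/L; min DO ≈ 1.32 mg/L; x_c ≈ 92.7 km

t_c = [1/(k_a−k_d)] ln[(k_a/k_d)(1 − D₀(k_a−k_d)/(k_d L₀))]
= [1/(1.76−0.316)] ln[(1.76/0.316)(1 − 2.38×1.444/(0.316×53.4))]
= (1/1.444) ln[5.570 × 0.7963] = 0.6925 × ln(4.435) = 0.6925 × 1.490 = 1.032 d.
L(t_c) = L₀ e^(−k_d t_c) = 53.4 × 0.7218 = 38.55 mg/L, and at the critical point k_a D_c = k_d L, so D_c = (0.316/1.76) × 38.55 = 6.921 mg/L.
Minimum DO = C_s − D_c = 8.24 − 6.921 = 1.319 mg/L.
x_c = v t_c = 1.04 m/s × 1.032 d × 86400 s/d = 92690 m ≈ 92.7 km.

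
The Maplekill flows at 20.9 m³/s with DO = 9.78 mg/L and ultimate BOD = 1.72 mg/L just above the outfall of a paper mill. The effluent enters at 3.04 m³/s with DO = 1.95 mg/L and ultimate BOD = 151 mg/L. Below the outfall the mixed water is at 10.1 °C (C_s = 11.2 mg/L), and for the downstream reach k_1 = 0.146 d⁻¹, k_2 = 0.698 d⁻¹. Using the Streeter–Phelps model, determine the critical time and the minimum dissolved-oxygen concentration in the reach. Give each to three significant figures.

Mixed DO = (20.9×9.78 + 3.04×1.95)/(20.9+3.04) = 210.3/23.94 = 8.786 mg/L.
Mixed L₀ = (20.9×1.72 + 3.04×151)/(23.94) = 495.0/23.94 = 20.68 mg/L.
Initial deficit D₀ = C_s − DO₀ = 11.2 − 8.786 = 2.414 mg/L.
t_c = (1/0.5520) ln[(0.698/0.146)(1 − 2.414×0.5520/(0.146×20.68))] = 1.812 × ln(2.670) = 1.779 d.
D_c = (0.146/0.698) × 20.68 × e^(−0.146×1.779) = 0.2092 × 20.68 × 0.7712 = 3.335 mg/L.
Minimum DO = 11.2 − 3.335 = 7.865 mg/L.

t_c ≈ 1.78 d; minimum DO ≈ 7.86 mg/L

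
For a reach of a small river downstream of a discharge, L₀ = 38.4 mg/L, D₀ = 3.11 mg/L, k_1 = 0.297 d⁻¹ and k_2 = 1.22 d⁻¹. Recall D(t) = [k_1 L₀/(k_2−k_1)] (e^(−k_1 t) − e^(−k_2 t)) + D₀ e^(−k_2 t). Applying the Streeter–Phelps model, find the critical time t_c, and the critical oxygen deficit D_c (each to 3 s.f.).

At the critical point dD/dt = 0, so k_1 L₀ e^(−k_1 t) = k_2 D. Substituting D(t) from the Streeter–Phelps equation and solving for t gives
t_c = ln[(k_2/k_1)(1 − D₀(k_2−k_1)/(k_1 L₀))] / (k_2−k_1).
Here k_2−k_1 = 0.9230 d⁻¹ and 1 − D₀(k_2−k_1)/(k_1 L₀) = 1 − 3.11×0.9230/(0.297×38.4) = 0.7483, so
t_c = ln(4.108 × 0.7483) / 0.9230 = 1.123 / 0.9230 = 1.217 d.
L(t_c) = L₀ e^(−k_1 t_c) = 38.4 × 0.6967 = 26.76 mg/L, and at the critical point k_2 D_c = k_1 L, so D_c = (0.297/1.22) × 26.76 = 6.513 mg/L.

t_c ≈ 1.22 d; D_c ≈ 6.51 mg/L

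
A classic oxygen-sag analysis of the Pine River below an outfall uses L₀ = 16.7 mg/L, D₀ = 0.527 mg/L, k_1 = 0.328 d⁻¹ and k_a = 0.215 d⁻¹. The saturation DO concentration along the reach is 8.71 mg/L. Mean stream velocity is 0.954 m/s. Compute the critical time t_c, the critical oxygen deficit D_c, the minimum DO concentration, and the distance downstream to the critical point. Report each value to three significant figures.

t_c = [1/(k_a−k_1)] ln[(k_a/k_1)(1 − D₀(k_a−k_1)/(k_1 L₀))]
= [1/(0.215−0.328)] ln[(0.215/0.328)(1 − 0.527×-0.1130/(0.328×16.7))]
= (1/-0.1130) ln[0.6555 × 1.011] = -8.850 × ln(0.6626) = -8.850 × -0.4116 = 3.642 d.
L(t_c) = L₀ e^(−k_1 t_c) = 16.7 × 0.3028 = 5.057 mg/L, and at the critical point k_a D_c = k_1 L, so D_c = (0.328/0.215) × 5.057 = 7.715 mg/L.
Minimum DO = C_s − D_c = 8.71 − 7.715 = 0.9950 mg/L.
x_c = v t_c = 0.954 m/s × 3.642 d × 86400 s/d = 300200 m ≈ 300 km.

t_c ≈ 3.64 d; D_c ≈ 7.71 mg/L; min DO ≈ 0.995 mg/L; x_c ≈ 300 km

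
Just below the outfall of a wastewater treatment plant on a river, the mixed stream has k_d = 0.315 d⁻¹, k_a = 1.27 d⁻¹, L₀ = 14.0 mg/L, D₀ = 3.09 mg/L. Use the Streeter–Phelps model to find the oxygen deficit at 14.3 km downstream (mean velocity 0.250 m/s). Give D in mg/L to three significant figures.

Travel time t = x/v = 14.3 km / (0.250 m/s) = 14300 m / 0.250 m/s = 57200 s = 0.6620 d.
k_d L₀/(k_a−k_d) = 0.315×14.0/(1.27−0.315) = 4.410/0.9550 = 4.618 mg/L.
e^(−k_d t) = e^(−0.315×0.6620) = 0.8118; e^(−k_a t) = e^(−1.27×0.6620) = 0.4314.
D = 4.618 × (0.8118 − 0.4314) + 3.09 × 0.4314 = 1.757 + 1.333 = 3.090 mg/L.

D ≈ 3.09 mg/L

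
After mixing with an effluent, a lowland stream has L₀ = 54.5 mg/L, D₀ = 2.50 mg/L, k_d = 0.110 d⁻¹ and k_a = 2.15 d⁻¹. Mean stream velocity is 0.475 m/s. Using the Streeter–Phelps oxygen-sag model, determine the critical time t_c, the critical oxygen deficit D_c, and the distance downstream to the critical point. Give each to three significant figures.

t_c ≈ 0.525 d; D_c ≈ 2.63 mg/L; x_c ≈ 21.5 km

t_c = [1/(k_a−k_d)] ln[(k_a/k_d)(1 − D₀(k_a−k_d)/(k_d L₀))]
= [1/(2.15−0.110)] ln[(2.15/0.110)(1 − 2.50×2.040/(0.110×54.5))]
= (1/2.040) ln[19.55 × 0.1493] = 0.4902 × ln(2.918) = 0.4902 × 1.071 = 0.5249 d.
L(t_c) = L₀ e^(−k_d t_c) = 54.5 × 0.9439 = 51.44 mg/L, and at the critical point k_a D_c = k_d L, so D_c = (0.110/2.15) × 51.44 = 2.632 mg/L.
x_c = v t_c = 0.475 m/s × 0.5249 d × 86400 s/d = 21540 m ≈ 21.5 km.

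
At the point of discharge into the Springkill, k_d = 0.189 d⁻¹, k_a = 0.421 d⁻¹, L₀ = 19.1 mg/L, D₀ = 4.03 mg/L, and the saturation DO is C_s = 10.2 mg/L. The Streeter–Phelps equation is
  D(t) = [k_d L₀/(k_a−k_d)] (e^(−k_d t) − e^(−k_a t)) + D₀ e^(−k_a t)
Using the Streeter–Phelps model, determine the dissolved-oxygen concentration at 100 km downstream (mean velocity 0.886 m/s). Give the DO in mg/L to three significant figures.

Travel time t = x/v = 100 km / (0.886 m/s) = 100000 m / 0.886 m/s = 112900 s = 1.306 d.
k_d L₀/(k_a−k_d) = 0.189×19.1/(0.421−0.189) = 3.610/0.2320 = 15.56 mg/L.
e^(−k_d t) = e^(−0.189×1.306) = 0.7812; e^(−k_a t) = e^(−0.421×1.306) = 0.5770.
D = 15.56 × (0.7812 − 0.5770) + 4.03 × 0.5770 = 3.178 + 2.325 = 5.503 mg/L.
DO = C_s − D = 10.2 − 5.503 = 4.697 mg/L.

DO ≈ 4.70 mg/L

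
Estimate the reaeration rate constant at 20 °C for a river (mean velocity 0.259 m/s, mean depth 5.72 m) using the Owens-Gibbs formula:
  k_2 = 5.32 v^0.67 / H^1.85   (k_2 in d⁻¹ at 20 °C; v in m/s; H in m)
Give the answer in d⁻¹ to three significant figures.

k_2 = 5.32 × 0.259^0.67 / 5.72^1.85 = 5.32 × 0.4045 / 25.19 = 0.08544 d⁻¹.

k_2 ≈ 0.0854 d⁻¹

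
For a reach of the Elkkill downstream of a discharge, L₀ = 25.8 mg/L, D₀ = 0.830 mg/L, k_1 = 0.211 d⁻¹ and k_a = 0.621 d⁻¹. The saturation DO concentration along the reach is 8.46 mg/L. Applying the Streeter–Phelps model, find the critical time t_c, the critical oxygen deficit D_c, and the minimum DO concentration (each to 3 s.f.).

t_c ≈ 2.48 d; D_c ≈ 5.20 mg/L; min DO ≈ 3.26 mg/L

At the critical point dD/dt = 0, so k_1 L₀ e^(−k_1 t) = k_a D. Substituting D(t) from the Streeter–Phelps equation and solving for t gives
t_c = ln[(k_a/k_1)(1 − D₀(k_a−k_1)/(k_1 L₀))] / (k_a−k_1).
Here k_a−k_1 = 0.4100 d⁻¹ and 1 − D₀(k_a−k_1)/(k_1 L₀) = 1 − 0.830×0.4100/(0.211×25.8) = 0.9375, so
t_c = ln(2.943 × 0.9375) / 0.4100 = 1.015 / 0.4100 = 2.475 d.
L(t_c) = L₀ e^(−k_1 t_c) = 25.8 × 0.5931 = 15.30 mg/L, and at the critical point k_a D_c = k_1 L, so D_c = (0.211/0.621) × 15.30 = 5.200 mg/L.
Minimum DO = C_s − D_c = 8.46 − 5.200 = 3.260 mg/L.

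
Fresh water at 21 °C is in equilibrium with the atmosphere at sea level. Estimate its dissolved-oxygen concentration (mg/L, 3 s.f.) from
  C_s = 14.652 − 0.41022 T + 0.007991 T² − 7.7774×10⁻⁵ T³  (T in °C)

C_s = 14.652 − 0.41022×21 + 0.007991×21² − 7.7774×10⁻⁵×21³ = 8.841 mg/L.

C_s ≈ 8.84 mg/L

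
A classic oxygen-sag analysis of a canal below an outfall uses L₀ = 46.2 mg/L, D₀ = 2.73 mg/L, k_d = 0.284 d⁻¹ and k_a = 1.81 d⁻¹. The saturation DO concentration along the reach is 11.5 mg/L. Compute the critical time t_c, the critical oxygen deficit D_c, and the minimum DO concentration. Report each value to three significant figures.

With k_a/k_d = 6.373 and 1 − D₀(k_a−k_d)/(k_d L₀) = 0.6825,
t_c = ln(6.373 × 0.6825) / (1.81 − 0.284) = ln(4.350) / 1.526 = 1.470/1.526 = 0.9634 d.
L(t_c) = L₀ e^(−k_d t_c) = 46.2 × 0.7606 = 35.14 mg/L, and at the critical point k_a D_c = k_d L, so D_c = (0.284/1.81) × 35.14 = 5.514 mg/L.
Minimum DO = C_s − D_c = 11.5 − 5.514 = 5.986 mg/L.

t_c ≈ 0.963 d; D_c ≈ 5.51 mg/L; min DO ≈ 5.99 mg/L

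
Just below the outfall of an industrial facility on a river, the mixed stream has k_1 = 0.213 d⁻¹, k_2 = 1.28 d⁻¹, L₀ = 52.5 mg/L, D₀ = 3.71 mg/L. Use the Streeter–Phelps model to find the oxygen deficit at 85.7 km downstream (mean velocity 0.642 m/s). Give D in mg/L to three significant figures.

Travel time t = x/v = 85.7 km / (0.642 m/s) = 85700 m / 0.642 m/s = 133500 s = 1.545 d.
k_1 L₀/(k_2−k_1) = 0.213×52.5/(1.28−0.213) = 11.18/1.067 = 10.48 mg/L.
e^(−k_1 t) = e^(−0.213×1.545) = 0.7196; e^(−k_2 t) = e^(−1.28×1.545) = 0.1384.
D = 10.48 × (0.7196 − 0.1384) + 3.71 × 0.1384 = 6.091 + 0.5135 = 6.604 mg/L.

D ≈ 6.60 mg/L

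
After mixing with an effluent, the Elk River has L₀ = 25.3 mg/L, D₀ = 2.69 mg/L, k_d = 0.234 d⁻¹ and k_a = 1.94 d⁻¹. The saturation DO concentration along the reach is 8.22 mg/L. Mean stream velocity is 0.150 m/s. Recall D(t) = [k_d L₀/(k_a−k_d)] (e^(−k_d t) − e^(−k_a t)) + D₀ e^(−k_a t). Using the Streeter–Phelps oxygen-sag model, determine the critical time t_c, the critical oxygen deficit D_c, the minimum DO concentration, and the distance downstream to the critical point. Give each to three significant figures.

t_c = [1/(k_a−k_d)] ln[(k_a/k_d)(1 − D₀(k_a−k_d)/(k_d L₀))]
= [1/(1.94−0.234)] ln[(1.94/0.234)(1 − 2.69×1.706/(0.234×25.3))]
= (1/1.706) ln[8.291 × 0.2248] = 0.5862 × ln(1.864) = 0.5862 × 0.6227 = 0.3650 d.
L(t_c) = L₀ e^(−k_d t_c) = 25.3 × 0.9181 = 23.23 mg/L, and at the critical point k_a D_c = k_d L, so D_c = (0.234/1.94) × 23.23 = 2.802 mg/L.
Minimum DO = C_s − D_c = 8.22 − 2.802 = 5.418 mg/L.
x_c = v t_c = 0.150 m/s × 0.3650 d × 86400 s/d = 4731 m ≈ 4.73 km.

t_c ≈ 0.365 d; D_c ≈ 2.80 mg/L; min DO ≈ 5.42 mg/L; x_c ≈ 4.73 km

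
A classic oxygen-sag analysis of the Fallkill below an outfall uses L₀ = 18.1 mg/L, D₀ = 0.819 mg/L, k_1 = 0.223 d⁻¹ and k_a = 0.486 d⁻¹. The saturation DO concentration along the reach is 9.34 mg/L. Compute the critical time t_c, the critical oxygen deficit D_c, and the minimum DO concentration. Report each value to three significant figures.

t_c ≈ 2.75 d; D_c ≈ 4.49 mg/L; min DO ≈ 4.85 mg/L

With k_a/k_1 = 2.179 and 1 − D₀(k_a−k_1)/(k_1 L₀) = 0.9466,
t_c = ln(2.179 × 0.9466) / (0.486 − 0.223) = ln(2.063) / 0.2630 = 0.7242/0.2630 = 2.754 d.
L(t_c) = L₀ e^(−k_1 t_c) = 18.1 × 0.5412 = 9.795 mg/L, and at the critical point k_a D_c = k_1 L, so D_c = (0.223/0.486) × 9.795 = 4.494 mg/L.
Minimum DO = C_s − D_c = 9.34 − 4.494 = 4.846 mg/L.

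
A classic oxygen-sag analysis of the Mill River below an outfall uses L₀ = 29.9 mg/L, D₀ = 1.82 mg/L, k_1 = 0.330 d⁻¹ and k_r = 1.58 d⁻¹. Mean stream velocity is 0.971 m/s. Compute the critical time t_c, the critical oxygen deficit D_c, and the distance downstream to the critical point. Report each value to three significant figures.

t_c ≈ 1.04 d; D_c ≈ 4.43 mg/L; x_c ≈ 87.5 km

At the critical point dD/dt = 0, so k_1 L₀ e^(−k_1 t) = k_r D. Substituting D(t) from the Streeter–Phelps equation and solving for t gives
t_c = ln[(k_r/k_1)(1 − D₀(k_r−k_1)/(k_1 L₀))] / (k_r−k_1).
Here k_r−k_1 = 1.250 d⁻¹ and 1 − D₀(k_r−k_1)/(k_1 L₀) = 1 − 1.82×1.250/(0.330×29.9) = 0.7694, so
t_c = ln(4.788 × 0.7694) / 1.250 = 1.304 / 1.250 = 1.043 d.
L(t_c) = L₀ e^(−k_1 t_c) = 29.9 × 0.7087 = 21.19 mg/L, and at the critical point k_r D_c = k_1 L, so D_c = (0.330/1.58) × 21.19 = 4.426 mg/L.
x_c = v t_c = 0.971 m/s × 1.043 d × 86400 s/d = 87520 m ≈ 87.5 km.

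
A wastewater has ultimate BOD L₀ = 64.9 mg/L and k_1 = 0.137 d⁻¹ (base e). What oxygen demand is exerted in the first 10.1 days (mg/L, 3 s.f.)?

y_t = L₀(1 − e^(−k_1 t)) = 64.9 × (1 − e^(−0.137×10.1))
= 64.9 × (1 − 0.2506) = 64.9 × 0.7494 = 48.63 mg/L.

y ≈ 48.6 mg/L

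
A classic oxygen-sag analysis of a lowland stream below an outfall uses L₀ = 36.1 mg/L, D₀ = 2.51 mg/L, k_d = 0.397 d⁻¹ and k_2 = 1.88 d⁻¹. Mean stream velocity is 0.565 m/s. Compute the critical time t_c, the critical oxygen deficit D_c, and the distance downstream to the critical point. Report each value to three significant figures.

t_c = [1/(k_2−k_d)] ln[(k_2/k_d)(1 − D₀(k_2−k_d)/(k_d L₀))]
= [1/(1.88−0.397)] ln[(1.88/0.397)(1 − 2.51×1.483/(0.397×36.1))]
= (1/1.483) ln[4.736 × 0.7403] = 0.6743 × ln(3.506) = 0.6743 × 1.254 = 0.8458 d.
D_c = (k_d/k_2) L₀ e^(−k_d t_c) = (0.397/1.88) × 36.1 × e^(−0.397×0.8458) = 0.2112 × 36.1 × 0.7148 = 5.449 mg/L.
x_c = v t_c = 0.565 m/s × 0.8458 d × 86400 s/d = 41290 m ≈ 41.3 km.

t_c ≈ 0.846 d; D_c ≈ 5.45 mg/L; x_c ≈ 41.3 km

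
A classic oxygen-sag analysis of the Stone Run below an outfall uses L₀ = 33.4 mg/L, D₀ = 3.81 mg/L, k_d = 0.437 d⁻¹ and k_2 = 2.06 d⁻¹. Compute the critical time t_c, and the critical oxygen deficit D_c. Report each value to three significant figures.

t_c ≈ 0.616 d; D_c ≈ 5.41 mg/L

t_c = [1/(k_2−k_d)] ln[(k_2/k_d)(1 − D₀(k_2−k_d)/(k_d L₀))]
= [1/(2.06−0.437)] ln[(2.06/0.437)(1 − 3.81×1.623/(0.437×33.4))]
= (1/1.623) ln[4.714 × 0.5763] = 0.6161 × ln(2.717) = 0.6161 × 0.9995 = 0.6158 d.
D_c = (k_d/k_2) L₀ e^(−k_d t_c) = (0.437/2.06) × 33.4 × e^(−0.437×0.6158) = 0.2121 × 33.4 × 0.7641 = 5.414 mg/L.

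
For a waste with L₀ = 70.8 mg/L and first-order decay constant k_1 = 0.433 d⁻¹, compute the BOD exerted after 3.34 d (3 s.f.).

y ≈ 54.1 mg/L

y_t = L₀(1 − e^(−k_1 t)) = 70.8 × (1 − e^(−0.433×3.34))
= 70.8 × (1 − 0.2355) = 70.8 × 0.7645 = 54.13 mg/L.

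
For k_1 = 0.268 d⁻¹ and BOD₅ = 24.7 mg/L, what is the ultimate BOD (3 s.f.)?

L₀ ≈ 33.5 mg/L

BOD₅ = L₀(1 − e^(−5k_1)) ⇒ L₀ = BOD₅ / (1 − e^(−5×0.268))
= 24.7 / (1 − 0.2618) = 24.7 / 0.7382 = 33.46 mg/L.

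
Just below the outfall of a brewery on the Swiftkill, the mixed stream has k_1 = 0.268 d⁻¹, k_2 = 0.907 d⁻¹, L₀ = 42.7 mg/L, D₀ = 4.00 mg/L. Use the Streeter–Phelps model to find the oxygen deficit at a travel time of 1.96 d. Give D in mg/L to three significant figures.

k_1 L₀/(k_2−k_1) = 0.268×42.7/(0.907−0.268) = 11.44/0.6390 = 17.91 mg/L.
e^(−k_1 t) = e^(−0.268×1.960) = 0.5914; e^(−k_2 t) = e^(−0.907×1.960) = 0.1690.
D = 17.91 × (0.5914 − 0.1690) + 4.00 × 0.1690 = 7.564 + 0.6761 = 8.240 mg/L.

D ≈ 8.24 mg/L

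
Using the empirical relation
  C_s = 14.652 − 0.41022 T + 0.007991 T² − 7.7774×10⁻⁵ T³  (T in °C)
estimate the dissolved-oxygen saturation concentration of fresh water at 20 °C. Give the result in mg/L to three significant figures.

C_s ≈ 9.02 mg/L

C_s = 14.652 − 0.41022×20 + 0.007991×20² − 7.7774×10⁻⁵×20³ = 9.022 mg/L.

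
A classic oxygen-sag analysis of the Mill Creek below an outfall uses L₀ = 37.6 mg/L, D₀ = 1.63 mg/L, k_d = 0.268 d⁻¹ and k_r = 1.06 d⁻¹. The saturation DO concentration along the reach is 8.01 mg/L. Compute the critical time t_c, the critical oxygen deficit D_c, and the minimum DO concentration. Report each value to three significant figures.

t_c = [1/(k_r−k_d)] ln[(k_r/k_d)(1 − D₀(k_r−k_d)/(k_d L₀))]
= [1/(1.06−0.268)] ln[(1.06/0.268)(1 − 1.63×0.7920/(0.268×37.6))]
= (1/0.7920) ln[3.955 × 0.8719] = 1.263 × ln(3.449) = 1.263 × 1.238 = 1.563 d.
L(t_c) = L₀ e^(−k_d t_c) = 37.6 × 0.6578 = 24.73 mg/L, and at the critical point k_r D_c = k_d L, so D_c = (0.268/1.06) × 24.73 = 6.253 mg/L.
Minimum DO = C_s − D_c = 8.01 − 6.253 = 1.757 mg/L.

t_c ≈ 1.56 d; D_c ≈ 6.25 mg/L; min DO ≈ 1.76 mg/L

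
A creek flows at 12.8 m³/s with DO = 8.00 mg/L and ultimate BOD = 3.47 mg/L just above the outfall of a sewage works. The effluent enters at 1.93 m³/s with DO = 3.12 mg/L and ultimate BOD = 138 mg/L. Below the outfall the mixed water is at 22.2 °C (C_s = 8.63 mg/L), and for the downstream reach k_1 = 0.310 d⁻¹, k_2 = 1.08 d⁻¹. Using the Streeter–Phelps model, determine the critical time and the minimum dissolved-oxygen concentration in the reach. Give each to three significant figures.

Mixed DO = (12.8×8.00 + 1.93×3.12)/(12.8+1.93) = 108.4/14.73 = 7.361 mg/L.
Mixed L₀ = (12.8×3.47 + 1.93×138)/(14.73) = 310.8/14.73 = 21.10 mg/L.
Initial deficit D₀ = C_s − DO₀ = 8.63 − 7.361 = 1.269 mg/L.
t_c = (1/0.7700) ln[(1.08/0.310)(1 − 1.269×0.7700/(0.310×21.10))] = 1.299 × ln(2.963) = 1.411 d.
D_c = (0.310/1.08) × 21.10 × e^(−0.310×1.411) = 0.2870 × 21.10 × 0.6458 = 3.910 mg/L.
Minimum DO = 8.63 − 3.910 = 4.720 mg/L.

t_c ≈ 1.41 d; minimum DO ≈ 4.72 mg/L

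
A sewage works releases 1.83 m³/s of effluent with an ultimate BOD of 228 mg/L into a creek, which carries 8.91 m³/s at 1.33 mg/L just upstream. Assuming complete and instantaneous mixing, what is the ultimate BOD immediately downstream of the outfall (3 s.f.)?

Flow-weighted mixing: C = (Q_r C_r + Q_w C_w)/(Q_r + Q_w)
= (8.91×1.33 + 1.83×228)/(8.91 + 1.83) = 429.1/10.74 = 39.95 mg/L.

40.0 mg/L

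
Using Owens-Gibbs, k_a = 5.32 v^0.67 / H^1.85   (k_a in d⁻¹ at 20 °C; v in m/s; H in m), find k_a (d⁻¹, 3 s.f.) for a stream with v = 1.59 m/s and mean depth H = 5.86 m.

k_a = 5.32 × 1.59^0.67 / 5.86^1.85 = 5.32 × 1.364 / 26.34 = 0.2756 d⁻¹.

k_a ≈ 0.276 d⁻¹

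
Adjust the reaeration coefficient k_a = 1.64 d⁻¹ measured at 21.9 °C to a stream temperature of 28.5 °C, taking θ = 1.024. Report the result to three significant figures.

k_a ≈ 1.92 d⁻¹

k_a(T₂) = k_a(T₁) · θ^(T₂−T₁) = 1.64 × 1.024^(28.5−21.9)
= 1.64 × 1.024^6.60 = 1.64 × 1.169 = 1.918 d⁻¹.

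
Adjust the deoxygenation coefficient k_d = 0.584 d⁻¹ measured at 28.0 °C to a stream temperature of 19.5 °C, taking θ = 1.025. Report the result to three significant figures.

k_d(T₂) = k_d(T₁) · θ^(T₂−T₁) = 0.584 × 1.025^(19.5−28.0)
= 0.584 × 1.025^-8.50 = 0.584 × 0.8107 = 0.4734 d⁻¹.

k_d ≈ 0.473 d⁻¹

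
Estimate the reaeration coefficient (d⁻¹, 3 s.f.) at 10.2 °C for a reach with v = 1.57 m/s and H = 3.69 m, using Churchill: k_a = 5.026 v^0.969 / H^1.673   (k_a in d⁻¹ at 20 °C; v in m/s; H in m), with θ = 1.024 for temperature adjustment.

k_a(20) = 5.026 × 1.57^0.969 / 3.69^1.673 = 5.026 × 1.548 / 8.885 = 0.8758 d⁻¹.
k_a(10.2) = 0.8758 × 1.024^(10.2−20) = 0.8758 × 0.7926 = 0.6942 d⁻¹.

k_a ≈ 0.694 d⁻¹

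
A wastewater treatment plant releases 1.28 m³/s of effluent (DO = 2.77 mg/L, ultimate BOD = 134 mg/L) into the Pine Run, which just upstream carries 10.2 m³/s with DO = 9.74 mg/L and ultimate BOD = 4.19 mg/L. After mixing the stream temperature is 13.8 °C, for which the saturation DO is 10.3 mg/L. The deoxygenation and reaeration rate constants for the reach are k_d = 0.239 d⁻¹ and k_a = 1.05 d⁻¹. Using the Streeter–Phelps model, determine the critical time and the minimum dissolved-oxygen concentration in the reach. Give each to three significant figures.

t_c ≈ 1.48 d; minimum DO ≈ 7.32 mg/L

Mixed DO = (10.2×9.74 + 1.28×2.77)/(10.2+1.28) = 102.9/11.48 = 8.963 mg/L.
Mixed L₀ = (10.2×4.19 + 1.28×134)/(11.48) = 214.3/11.48 = 18.66 mg/L.
Initial deficit D₀ = C_s − DO₀ = 10.3 − 8.963 = 1.337 mg/L.
t_c = (1/0.8110) ln[(1.05/0.239)(1 − 1.337×0.8110/(0.239×18.66))] = 1.233 × ln(3.325) = 1.482 d.
D_c = (0.239/1.05) × 18.66 × e^(−0.239×1.482) = 0.2276 × 18.66 × 0.7018 = 2.981 mg/L.
Minimum DO = 10.3 − 2.981 = 7.319 mg/L.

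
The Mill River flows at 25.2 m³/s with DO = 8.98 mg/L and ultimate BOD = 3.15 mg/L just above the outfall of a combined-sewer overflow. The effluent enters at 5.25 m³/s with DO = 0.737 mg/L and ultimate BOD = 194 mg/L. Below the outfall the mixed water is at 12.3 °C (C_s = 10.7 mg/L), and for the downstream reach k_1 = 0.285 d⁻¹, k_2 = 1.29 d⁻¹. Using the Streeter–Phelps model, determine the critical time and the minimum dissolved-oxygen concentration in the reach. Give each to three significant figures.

t_c ≈ 1.14 d; minimum DO ≈ 4.94 mg/L

Mixed DO = (25.2×8.98 + 5.25×0.737)/(25.2+5.25) = 230.2/30.45 = 7.559 mg/L.
Mixed L₀ = (25.2×3.15 + 5.25×194)/(30.45) = 1098/30.45 = 36.06 mg/L.
Initial deficit D₀ = C_s − DO₀ = 10.7 − 7.559 = 3.141 mg/L.
t_c = (1/1.005) ln[(1.29/0.285)(1 − 3.141×1.005/(0.285×36.06))] = 0.9950 × ln(3.136) = 1.137 d.
D_c = (0.285/1.29) × 36.06 × e^(−0.285×1.137) = 0.2209 × 36.06 × 0.7232 = 5.761 mg/L.
Minimum DO = 10.7 − 5.761 = 4.939 mg/L.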